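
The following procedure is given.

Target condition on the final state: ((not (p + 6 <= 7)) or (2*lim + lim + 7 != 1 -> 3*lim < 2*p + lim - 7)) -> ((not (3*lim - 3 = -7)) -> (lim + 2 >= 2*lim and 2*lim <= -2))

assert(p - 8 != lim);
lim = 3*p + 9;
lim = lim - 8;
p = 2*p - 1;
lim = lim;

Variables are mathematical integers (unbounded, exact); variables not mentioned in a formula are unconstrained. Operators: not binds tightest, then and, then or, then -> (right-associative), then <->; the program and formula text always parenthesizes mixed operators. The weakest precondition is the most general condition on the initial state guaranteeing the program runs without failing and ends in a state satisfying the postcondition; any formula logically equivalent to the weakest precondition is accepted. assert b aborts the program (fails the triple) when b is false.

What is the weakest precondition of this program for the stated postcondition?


Working backward. After the program, the postcondition ((not (p + 6 <= 7)) or (2*lim + lim + 7 != 1 -> 3*lim < 2*p + lim - 7)) -> ((not (3*lim - 3 = -7)) -> (lim + 2 >= 2*lim and 2*lim <= -2)) must hold; in canonical form it is ((not (p <= 1)) or (3*lim != -6 -> 2*lim < 2*p - 7)) -> ((not (3*lim = -4)) -> (lim <= 2 and 2*lim <= -2)).
Before lim := lim: ((not (p <= 1)) or (3*lim != -6 -> 2*lim < 2*p - 7)) -> ((not (3*lim = -4)) -> (lim <= 2 and 2*lim <= -2))
Before p := 2*p - 1: ((not (2*p <= 2)) or (3*lim != -6 -> 2*lim < 4*p - 9)) -> ((not (3*lim = -4)) -> (lim <= 2 and 2*lim <= -2))
Before lim := lim - 8: ((not (2*p <= 2)) or (3*lim != 18 -> 2*lim < 4*p + 7)) -> ((not (3*lim = 20)) -> (lim <= 10 and 2*lim <= 14))
Before lim := 3*p + 9: ((not (2*p <= 2)) or (9*p != -9 -> 2*p < -11)) -> ((not (9*p = -7)) -> (3*p <= 1 and 6*p <= -4))
Before assert p - 8 != lim: p != lim + 8 and (((not (2*p <= 2)) or (9*p != -9 -> 2*p < -11)) -> ((not (9*p = -7)) -> (3*p <= 1 and 6*p <= -4)))
Answer: WP = p != lim + 8 and (((not (2*p <= 2)) or (9*p != -9 -> 2*p < -11)) -> ((not (9*p = -7)) -> (3*p <= 1 and 6*p <= -4)))


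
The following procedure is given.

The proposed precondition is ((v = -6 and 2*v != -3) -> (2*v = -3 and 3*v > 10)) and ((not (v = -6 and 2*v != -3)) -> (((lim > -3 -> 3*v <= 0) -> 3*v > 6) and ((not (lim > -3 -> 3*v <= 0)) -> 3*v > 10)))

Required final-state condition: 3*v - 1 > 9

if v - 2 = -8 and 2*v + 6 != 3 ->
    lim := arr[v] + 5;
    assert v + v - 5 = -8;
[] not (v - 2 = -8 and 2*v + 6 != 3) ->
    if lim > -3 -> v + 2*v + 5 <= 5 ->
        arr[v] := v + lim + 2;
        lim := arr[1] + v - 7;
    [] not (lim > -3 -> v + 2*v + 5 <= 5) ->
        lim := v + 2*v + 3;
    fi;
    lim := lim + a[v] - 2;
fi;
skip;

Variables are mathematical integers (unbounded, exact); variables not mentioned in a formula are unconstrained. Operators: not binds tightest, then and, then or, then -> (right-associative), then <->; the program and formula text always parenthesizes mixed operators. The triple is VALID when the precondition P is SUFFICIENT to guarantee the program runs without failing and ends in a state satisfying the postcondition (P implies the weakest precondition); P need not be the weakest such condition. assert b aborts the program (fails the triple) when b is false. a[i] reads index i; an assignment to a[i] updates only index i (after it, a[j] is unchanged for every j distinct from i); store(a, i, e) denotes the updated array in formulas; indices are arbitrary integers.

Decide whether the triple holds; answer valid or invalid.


Working backward. After the program, the postcondition 3*v - 1 > 9 must hold; in canonical form it is 3*v > 10.
Before skip: 3*v > 10
Then branch requires 2*v = -3 and 3*v > 10; else branch requires ((lim > -3 -> 3*v <= 0) -> 3*v > 10) and ((not (lim > -3 -> 3*v <= 0)) -> 3*v > 10).
Before the if: ((v = -6 and 2*v != -3) -> (2*v = -3 and 3*v > 10)) and ((not (v = -6 and 2*v != -3)) -> (((lim > -3 -> 3*v <= 0) -> 3*v > 10) and ((not (lim > -3 -> 3*v <= 0)) -> 3*v > 10)))
The weakest precondition is ((v = -6 and 2*v != -3) -> (2*v = -3 and 3*v > 10)) and ((not (v = -6 and 2*v != -3)) -> (((lim > -3 -> 3*v <= 0) -> 3*v > 10) and ((not (lim > -3 -> 3*v <= 0)) -> 3*v > 10))).
Check whether ((v = -6 and 2*v != -3) -> (2*v = -3 and 3*v > 10)) and ((not (v = -6 and 2*v != -3)) -> (((lim > -3 -> 3*v <= 0) -> 3*v > 6) and ((not (lim > -3 -> 3*v <= 0)) -> 3*v > 10))) implies it.
Countermodel: at the initial state lim = -3, v = 3, the precondition holds but the weakest precondition fails.
Answer: invalid


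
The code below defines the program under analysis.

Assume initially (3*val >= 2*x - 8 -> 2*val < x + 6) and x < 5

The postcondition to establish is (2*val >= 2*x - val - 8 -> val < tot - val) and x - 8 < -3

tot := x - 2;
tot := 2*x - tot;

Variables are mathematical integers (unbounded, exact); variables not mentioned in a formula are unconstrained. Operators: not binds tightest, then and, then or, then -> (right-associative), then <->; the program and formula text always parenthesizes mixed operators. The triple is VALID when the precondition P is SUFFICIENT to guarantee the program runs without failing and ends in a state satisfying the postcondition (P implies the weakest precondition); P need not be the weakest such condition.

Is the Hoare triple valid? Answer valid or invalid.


Working backward. After the program, the postcondition (2*val >= 2*x - val - 8 -> val < tot - val) and x - 8 < -3 must hold; in canonical form it is (3*val >= 2*x - 8 -> 2*val < tot) and x < 5.
Before tot := 2*x - tot: (3*val >= 2*x - 8 -> tot + 2*val < 2*x) and x < 5
Before tot := x - 2: (3*val >= 2*x - 8 -> 2*val < x + 2) and x < 5
The weakest precondition is (3*val >= 2*x - 8 -> 2*val < x + 2) and x < 5.
Check whether (3*val >= 2*x - 8 -> 2*val < x + 6) and x < 5 implies it.
Countermodel: at the initial state val = 1, x = 0, the precondition holds but the weakest precondition fails.
Answer: invalid


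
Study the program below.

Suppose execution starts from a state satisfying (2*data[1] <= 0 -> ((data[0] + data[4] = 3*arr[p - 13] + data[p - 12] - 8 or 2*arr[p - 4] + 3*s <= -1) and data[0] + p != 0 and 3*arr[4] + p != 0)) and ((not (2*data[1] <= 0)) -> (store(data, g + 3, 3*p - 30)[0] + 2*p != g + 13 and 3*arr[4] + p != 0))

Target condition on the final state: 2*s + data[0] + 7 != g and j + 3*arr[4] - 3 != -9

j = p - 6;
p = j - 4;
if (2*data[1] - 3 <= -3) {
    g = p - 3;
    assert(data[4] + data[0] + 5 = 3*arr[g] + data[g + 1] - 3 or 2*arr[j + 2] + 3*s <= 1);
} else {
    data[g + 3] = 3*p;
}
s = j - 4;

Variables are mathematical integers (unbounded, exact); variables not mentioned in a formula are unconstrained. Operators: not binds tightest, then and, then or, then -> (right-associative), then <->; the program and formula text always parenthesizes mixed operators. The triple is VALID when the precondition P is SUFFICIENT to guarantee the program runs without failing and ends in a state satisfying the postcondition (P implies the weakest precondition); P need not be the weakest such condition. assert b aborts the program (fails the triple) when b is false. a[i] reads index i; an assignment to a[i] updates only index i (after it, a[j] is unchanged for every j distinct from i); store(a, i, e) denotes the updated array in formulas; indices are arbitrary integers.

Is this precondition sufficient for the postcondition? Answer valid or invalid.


Working backward. After the program, the postcondition 2*s + data[0] + 7 != g and j + 3*arr[4] - 3 != -9 must hold; in canonical form it is data[0] + 2*s != g - 7 and 3*arr[4] + j != -6.
Before s := j - 4: data[0] + 2*j != g + 1 and 3*arr[4] + j != -6
Then branch requires (data[0] + data[4] = 3*arr[p - 3] + data[p - 2] - 8 or 2*arr[j + 2] + 3*s <= 1) and data[0] + 2*j != p - 2 and 3*arr[4] + j != -6; else branch requires store(data, g + 3, 3*p)[0] + 2*j != g + 1 and 3*arr[4] + j != -6.
Before the if: (2*data[1] <= 0 -> ((data[0] + data[4] = 3*arr[p - 3] + data[p - 2] - 8 or 2*arr[j + 2] + 3*s <= 1) and data[0] + 2*j != p - 2 and 3*arr[4] + j != -6)) and ((not (2*data[1] <= 0)) -> (store(data, g + 3, 3*p)[0] + 2*j != g + 1 and 3*arr[4] + j != -6))
Before p := j - 4: (2*data[1] <= 0 -> ((data[0] + data[4] = 3*arr[j - 7] + data[j - 6] - 8 or 2*arr[j + 2] + 3*s <= 1) and data[0] + j != -6 and 3*arr[4] + j != -6)) and ((not (2*data[1] <= 0)) -> (store(data, g + 3, 3*j - 12)[0] + 2*j != g + 1 and 3*arr[4] + j != -6))
Before j := p - 6: (2*data[1] <= 0 -> ((data[0] + data[4] = 3*arr[p - 13] + data[p - 12] - 8 or 2*arr[p - 4] + 3*s <= 1) and data[0] + p != 0 and 3*arr[4] + p != 0)) and ((not (2*data[1] <= 0)) -> (store(data, g + 3, 3*p - 30)[0] + 2*p != g + 13 and 3*arr[4] + p != 0))
The weakest precondition is (2*data[1] <= 0 -> ((data[0] + data[4] = 3*arr[p - 13] + data[p - 12] - 8 or 2*arr[p - 4] + 3*s <= 1) and data[0] + p != 0 and 3*arr[4] + p != 0)) and ((not (2*data[1] <= 0)) -> (store(data, g + 3, 3*p - 30)[0] + 2*p != g + 13 and 3*arr[4] + p != 0)).
Check whether (2*data[1] <= 0 -> ((data[0] + data[4] = 3*arr[p - 13] + data[p - 12] - 8 or 2*arr[p - 4] + 3*s <= -1) and data[0] + p != 0 and 3*arr[4] + p != 0)) and ((not (2*data[1] <= 0)) -> (store(data, g + 3, 3*p - 30)[0] + 2*p != g + 13 and 3*arr[4] + p != 0)) implies it.
Every state satisfying the precondition satisfies the weakest precondition: the implication holds.
Answer: valid


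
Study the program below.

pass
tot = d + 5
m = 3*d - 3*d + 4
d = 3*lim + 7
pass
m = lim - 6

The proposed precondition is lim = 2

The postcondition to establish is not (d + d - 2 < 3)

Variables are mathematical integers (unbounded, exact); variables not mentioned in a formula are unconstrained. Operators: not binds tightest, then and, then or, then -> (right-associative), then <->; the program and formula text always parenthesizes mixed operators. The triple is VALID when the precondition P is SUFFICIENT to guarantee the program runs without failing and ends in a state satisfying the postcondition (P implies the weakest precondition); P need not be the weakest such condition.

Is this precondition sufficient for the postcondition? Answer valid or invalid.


Working backward. After the program, the postcondition not (d + d - 2 < 3) must hold; in canonical form it is not (2*d < 5).
Before m := lim - 6: not (2*d < 5)
Before skip: not (2*d < 5)
Before d := 3*lim + 7: not (6*lim < -9)
Before m := 3*d - 3*d + 4: not (6*lim < -9)
Before tot := d + 5: not (6*lim < -9)
Before skip: not (6*lim < -9)
The weakest precondition is not (6*lim < -9).
Check whether lim = 2 implies it.
Every state satisfying the precondition satisfies the weakest precondition: the implication holds.
Answer: valid


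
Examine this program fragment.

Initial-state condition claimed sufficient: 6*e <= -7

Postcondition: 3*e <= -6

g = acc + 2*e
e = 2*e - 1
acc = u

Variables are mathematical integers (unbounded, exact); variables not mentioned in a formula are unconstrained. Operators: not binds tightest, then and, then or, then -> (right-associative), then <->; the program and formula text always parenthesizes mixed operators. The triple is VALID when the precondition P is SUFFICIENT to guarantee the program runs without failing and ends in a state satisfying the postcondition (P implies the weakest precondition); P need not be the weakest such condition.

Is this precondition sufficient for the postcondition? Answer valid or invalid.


Working backward. After the program, 3*e <= -6 must hold.
Before acc := u: 3*e <= -6
Before e := 2*e - 1: 6*e <= -3
Before g := acc + 2*e: 6*e <= -3
The weakest precondition is 6*e <= -3.
Check whether 6*e <= -7 implies it.
Every state satisfying the precondition satisfies the weakest precondition: the implication holds.
Answer: valid


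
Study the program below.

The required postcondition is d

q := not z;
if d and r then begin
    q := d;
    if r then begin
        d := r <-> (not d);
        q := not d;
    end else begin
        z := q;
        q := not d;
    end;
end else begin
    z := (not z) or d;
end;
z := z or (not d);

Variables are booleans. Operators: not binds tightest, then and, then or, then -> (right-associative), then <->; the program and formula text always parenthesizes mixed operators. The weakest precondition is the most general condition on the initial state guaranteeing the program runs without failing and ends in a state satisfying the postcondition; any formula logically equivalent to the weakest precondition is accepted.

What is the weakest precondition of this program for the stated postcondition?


Working backward. After the program, d must hold.
Before z := z or (not d): d
Then branch requires (r -> (r <-> (not d))) and ((not r) -> d); else branch requires d.
Before the if: ((d and r) -> ((r -> (r <-> (not d))) and ((not r) -> d))) and ((not (d and r)) -> d)
Before q := not z: ((d and r) -> ((r -> (r <-> (not d))) and ((not r) -> d))) and ((not (d and r)) -> d)
Answer: WP = ((d and r) -> ((r -> (r <-> (not d))) and ((not r) -> d))) and ((not (d and r)) -> d)


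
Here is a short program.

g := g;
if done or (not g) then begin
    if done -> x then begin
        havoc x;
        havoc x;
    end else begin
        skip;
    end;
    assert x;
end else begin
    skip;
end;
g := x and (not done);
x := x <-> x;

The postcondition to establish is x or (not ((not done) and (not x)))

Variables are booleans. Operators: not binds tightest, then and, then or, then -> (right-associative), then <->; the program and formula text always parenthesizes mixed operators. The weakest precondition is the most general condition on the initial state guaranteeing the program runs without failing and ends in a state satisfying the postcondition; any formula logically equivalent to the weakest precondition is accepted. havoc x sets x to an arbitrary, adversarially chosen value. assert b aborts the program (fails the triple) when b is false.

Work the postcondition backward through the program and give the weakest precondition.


Working backward. After the program, x or (not ((not done) and (not x))) must hold.
Before x := x <-> x: true
Before g := x and (not done): true
Then branch requires (not (done -> x)) and ((not (done -> x)) -> x); else branch requires true.
Before the if: (done or (not g)) -> ((not (done -> x)) and ((not (done -> x)) -> x))
Before g := g: (done or (not g)) -> ((not (done -> x)) and ((not (done -> x)) -> x))
Answer: WP = (done or (not g)) -> ((not (done -> x)) and ((not (done -> x)) -> x))


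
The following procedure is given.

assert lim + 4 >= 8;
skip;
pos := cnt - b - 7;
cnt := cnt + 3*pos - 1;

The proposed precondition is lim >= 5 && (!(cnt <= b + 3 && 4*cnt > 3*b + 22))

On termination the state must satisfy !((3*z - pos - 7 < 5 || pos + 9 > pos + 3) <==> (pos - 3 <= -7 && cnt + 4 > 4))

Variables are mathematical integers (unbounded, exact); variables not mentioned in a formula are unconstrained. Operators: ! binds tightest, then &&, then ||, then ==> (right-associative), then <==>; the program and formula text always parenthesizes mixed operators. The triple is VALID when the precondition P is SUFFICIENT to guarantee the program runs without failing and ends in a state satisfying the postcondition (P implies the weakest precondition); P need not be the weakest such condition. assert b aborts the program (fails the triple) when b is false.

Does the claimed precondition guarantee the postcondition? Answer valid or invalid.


Working backward. After the program, the postcondition !((3*z - pos - 7 < 5 || pos + 9 > pos + 3) <==> (pos - 3 <= -7 && cnt + 4 > 4)) must hold; in canonical form it is !(pos <= -4 && cnt > 0).
Before cnt := cnt + 3*pos - 1: !(pos <= -4 && cnt + 3*pos > 1)
Before pos := cnt - b - 7: !(cnt <= b + 3 && 4*cnt > 3*b + 22)
Before skip: !(cnt <= b + 3 && 4*cnt > 3*b + 22)
Before assert lim + 4 >= 8: lim >= 4 && (!(cnt <= b + 3 && 4*cnt > 3*b + 22))
The weakest precondition is lim >= 4 && (!(cnt <= b + 3 && 4*cnt > 3*b + 22)).
Check whether lim >= 5 && (!(cnt <= b + 3 && 4*cnt > 3*b + 22)) implies it.
Every state satisfying the precondition satisfies the weakest precondition: the implication holds.
Answer: valid


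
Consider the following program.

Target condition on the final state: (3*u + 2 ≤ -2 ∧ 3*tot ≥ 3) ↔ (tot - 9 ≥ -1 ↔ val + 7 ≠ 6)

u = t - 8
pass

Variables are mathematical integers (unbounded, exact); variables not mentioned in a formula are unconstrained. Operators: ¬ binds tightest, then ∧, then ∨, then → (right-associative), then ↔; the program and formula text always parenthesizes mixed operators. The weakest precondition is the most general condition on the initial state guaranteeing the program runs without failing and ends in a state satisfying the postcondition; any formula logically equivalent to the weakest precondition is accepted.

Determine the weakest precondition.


Working backward. After the program, the postcondition (3*u + 2 ≤ -2 ∧ 3*tot ≥ 3) ↔ (tot - 9 ≥ -1 ↔ val + 7 ≠ 6) must hold; in canonical form it is (3*u ≤ -4 ∧ 3*tot ≥ 3) ↔ (tot ≥ 8 ↔ val ≠ -1).
Before skip: (3*u ≤ -4 ∧ 3*tot ≥ 3) ↔ (tot ≥ 8 ↔ val ≠ -1)
Before u := t - 8: (3*t ≤ 20 ∧ 3*tot ≥ 3) ↔ (tot ≥ 8 ↔ val ≠ -1)
Answer: WP = (3*t ≤ 20 ∧ 3*tot ≥ 3) ↔ (tot ≥ 8 ↔ val ≠ -1)


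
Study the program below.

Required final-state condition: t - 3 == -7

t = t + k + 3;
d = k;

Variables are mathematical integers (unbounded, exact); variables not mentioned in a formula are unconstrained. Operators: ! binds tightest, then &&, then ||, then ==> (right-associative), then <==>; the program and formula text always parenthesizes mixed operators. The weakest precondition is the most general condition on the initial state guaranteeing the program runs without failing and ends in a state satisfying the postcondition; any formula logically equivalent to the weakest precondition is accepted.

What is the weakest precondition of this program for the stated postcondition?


Working backward. After the program, the postcondition t - 3 == -7 must hold; in canonical form it is t == -4.
Before d := k: t == -4
Before t := t + k + 3: k + t == -7
Answer: WP = k + t == -7


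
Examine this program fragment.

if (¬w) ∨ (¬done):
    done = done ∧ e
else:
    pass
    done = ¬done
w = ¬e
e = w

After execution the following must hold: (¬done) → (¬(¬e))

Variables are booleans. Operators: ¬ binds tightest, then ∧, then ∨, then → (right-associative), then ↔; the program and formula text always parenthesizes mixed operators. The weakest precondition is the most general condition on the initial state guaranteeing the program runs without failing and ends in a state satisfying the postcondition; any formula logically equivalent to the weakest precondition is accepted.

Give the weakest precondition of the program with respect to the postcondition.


Working backward. After the program, the postcondition (¬done) → (¬(¬e)) must hold; in canonical form it is (¬done) → e.
Before e := w: (¬done) → w
Before w := ¬e: (¬done) → (¬e)
Then branch requires (¬(done ∧ e)) → (¬e); else branch requires done → (¬e).
Before the if: (((¬w) ∨ (¬done)) → ((¬(done ∧ e)) → (¬e))) ∧ ((¬((¬w) ∨ (¬done))) → (done → (¬e)))
Answer: WP = (((¬w) ∨ (¬done)) → ((¬(done ∧ e)) → (¬e))) ∧ ((¬((¬w) ∨ (¬done))) → (done → (¬e)))


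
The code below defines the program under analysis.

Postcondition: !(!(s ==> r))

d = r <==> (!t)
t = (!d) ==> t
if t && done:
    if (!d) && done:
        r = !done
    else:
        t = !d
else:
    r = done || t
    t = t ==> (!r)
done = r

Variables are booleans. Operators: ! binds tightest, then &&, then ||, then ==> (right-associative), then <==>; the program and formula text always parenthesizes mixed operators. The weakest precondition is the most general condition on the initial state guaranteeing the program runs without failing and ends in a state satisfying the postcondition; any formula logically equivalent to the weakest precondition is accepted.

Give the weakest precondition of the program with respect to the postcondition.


Working backward. After the program, the postcondition !(!(s ==> r)) must hold; in canonical form it is s ==> r.
Before done := r: s ==> r
Then branch requires (((!d) && done) ==> (s ==> (!done))) && ((!((!d) && done)) ==> (s ==> r)); else branch requires s ==> (done || t).
Before the if: ((t && done) ==> ((((!d) && done) ==> (s ==> (!done))) && ((!((!d) && done)) ==> (s ==> r)))) && ((!(t && done)) ==> (s ==> (done || t)))
Before t := (!d) ==> t: ((((!d) ==> t) && done) ==> ((((!d) && done) ==> (s ==> (!done))) && ((!((!d) && done)) ==> (s ==> r)))) && ((!(((!d) ==> t) && done)) ==> (s ==> (done || ((!d) ==> t))))
Before d := r <==> (!t): ((((!(r <==> (!t))) ==> t) && done) ==> ((((!(r <==> (!t))) && done) ==> (s ==> (!done))) && ((!((!(r <==> (!t))) && done)) ==> (s ==> r)))) && ((!(((!(r <==> (!t))) ==> t) && done)) ==> (s ==> (done || ((!(r <==> (!t))) ==> t))))
Answer: WP = ((((!(r <==> (!t))) ==> t) && done) ==> ((((!(r <==> (!t))) && done) ==> (s ==> (!done))) && ((!((!(r <==> (!t))) && done)) ==> (s ==> r)))) && ((!(((!(r <==> (!t))) ==> t) && done)) ==> (s ==> (done || ((!(r <==> (!t))) ==> t))))


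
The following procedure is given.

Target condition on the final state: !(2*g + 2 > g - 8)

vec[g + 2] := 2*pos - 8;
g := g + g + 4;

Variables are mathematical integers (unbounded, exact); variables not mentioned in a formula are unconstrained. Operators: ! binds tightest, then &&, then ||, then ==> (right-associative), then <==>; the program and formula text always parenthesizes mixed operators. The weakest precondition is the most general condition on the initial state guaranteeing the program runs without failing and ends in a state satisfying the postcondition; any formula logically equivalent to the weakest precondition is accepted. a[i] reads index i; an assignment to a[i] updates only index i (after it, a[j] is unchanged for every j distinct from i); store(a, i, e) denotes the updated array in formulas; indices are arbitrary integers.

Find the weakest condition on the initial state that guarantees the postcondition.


Working backward. After the program, the postcondition !(2*g + 2 > g - 8) must hold; in canonical form it is !(g > -10).
Before g := g + g + 4: !(2*g > -14)
Before vec[g + 2] := 2*pos - 8: !(2*g > -14)
Answer: WP = !(2*g > -14)


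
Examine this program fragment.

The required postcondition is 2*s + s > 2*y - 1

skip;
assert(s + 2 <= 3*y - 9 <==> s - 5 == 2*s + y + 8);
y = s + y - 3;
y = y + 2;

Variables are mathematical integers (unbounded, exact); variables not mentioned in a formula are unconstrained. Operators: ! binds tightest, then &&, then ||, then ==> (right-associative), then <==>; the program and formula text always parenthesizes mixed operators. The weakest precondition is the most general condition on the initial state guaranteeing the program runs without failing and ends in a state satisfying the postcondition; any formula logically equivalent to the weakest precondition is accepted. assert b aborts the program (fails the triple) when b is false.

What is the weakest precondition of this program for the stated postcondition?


Working backward. After the program, the postcondition 2*s + s > 2*y - 1 must hold; in canonical form it is 3*s > 2*y - 1.
Before y := y + 2: 3*s > 2*y + 3
Before y := s + y - 3: s > 2*y - 3
Before assert s + 2 <= 3*y - 9 <==> s - 5 == 2*s + y + 8: (s <= 3*y - 11 <==> s + y == -13) && s > 2*y - 3
Before skip: (s <= 3*y - 11 <==> s + y == -13) && s > 2*y - 3
Answer: WP = (s <= 3*y - 11 <==> s + y == -13) && s > 2*y - 3


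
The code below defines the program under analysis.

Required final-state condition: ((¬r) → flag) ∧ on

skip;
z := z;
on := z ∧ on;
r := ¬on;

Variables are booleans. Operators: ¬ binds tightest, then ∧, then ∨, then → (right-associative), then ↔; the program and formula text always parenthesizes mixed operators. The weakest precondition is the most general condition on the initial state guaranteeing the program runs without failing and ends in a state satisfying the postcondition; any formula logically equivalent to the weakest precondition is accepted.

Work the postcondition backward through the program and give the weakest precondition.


Working backward. After the program, ((¬r) → flag) ∧ on must hold.
Before r := ¬on: (on → flag) ∧ on
Before on := z ∧ on: ((z ∧ on) → flag) ∧ z ∧ on
Before z := z: ((z ∧ on) → flag) ∧ z ∧ on
Before skip: ((z ∧ on) → flag) ∧ z ∧ on
Answer: WP = ((z ∧ on) → flag) ∧ z ∧ on


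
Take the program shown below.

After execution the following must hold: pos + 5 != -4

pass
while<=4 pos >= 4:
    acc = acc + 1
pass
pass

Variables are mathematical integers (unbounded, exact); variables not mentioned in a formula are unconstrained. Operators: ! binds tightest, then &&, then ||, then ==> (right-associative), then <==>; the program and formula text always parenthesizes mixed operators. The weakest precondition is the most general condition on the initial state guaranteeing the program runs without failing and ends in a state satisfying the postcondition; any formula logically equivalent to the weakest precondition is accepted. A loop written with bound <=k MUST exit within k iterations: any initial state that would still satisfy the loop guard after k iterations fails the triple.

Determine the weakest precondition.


Working backward. After the program, the postcondition pos + 5 != -4 must hold; in canonical form it is pos != -9.
Before skip: pos != -9
Before skip: pos != -9
Before the loop (bound <=4), unroll the exhaustion recursion (WP_0 = exit-now case; WP_j = one more guarded iteration, up to j = 4):
  WP_0: (!(pos >= 4)) && pos != -9
  WP_1: (pos >= 4 ==> ((!(pos >= 4)) && pos != -9)) && ((!(pos >= 4)) ==> pos != -9)
  WP_2: (pos >= 4 ==> ((pos >= 4 ==> ((!(pos >= 4)) && pos != -9)) && ((!(pos >= 4)) ==> pos != -9))) && ((!(pos >= 4)) ==> pos != -9)
  WP_3: (pos >= 4 ==> ((pos >= 4 ==> ((pos >= 4 ==> ((!(pos >= 4)) && pos != -9)) && ((!(pos >= 4)) ==> pos != -9))) && ((!(pos >= 4)) ==> pos != -9))) && ((!(pos >= 4)) ==> pos != -9)
  WP_4: (pos >= 4 ==> ((pos >= 4 ==> ((pos >= 4 ==> ((pos >= 4 ==> ((!(pos >= 4)) && pos != -9)) && ((!(pos >= 4)) ==> pos != -9))) && ((!(pos >= 4)) ==> pos != -9))) && ((!(pos >= 4)) ==> pos != -9))) && ((!(pos >= 4)) ==> pos != -9)
So before the loop: (pos >= 4 ==> ((pos >= 4 ==> ((pos >= 4 ==> ((pos >= 4 ==> ((!(pos >= 4)) && pos != -9)) && ((!(pos >= 4)) ==> pos != -9))) && ((!(pos >= 4)) ==> pos != -9))) && ((!(pos >= 4)) ==> pos != -9))) && ((!(pos >= 4)) ==> pos != -9)
Before skip: (pos >= 4 ==> ((pos >= 4 ==> ((pos >= 4 ==> ((pos >= 4 ==> ((!(pos >= 4)) && pos != -9)) && ((!(pos >= 4)) ==> pos != -9))) && ((!(pos >= 4)) ==> pos != -9))) && ((!(pos >= 4)) ==> pos != -9))) && ((!(pos >= 4)) ==> pos != -9)
Answer: WP = (pos >= 4 ==> ((pos >= 4 ==> ((pos >= 4 ==> ((pos >= 4 ==> ((!(pos >= 4)) && pos != -9)) && ((!(pos >= 4)) ==> pos != -9))) && ((!(pos >= 4)) ==> pos != -9))) && ((!(pos >= 4)) ==> pos != -9))) && ((!(pos >= 4)) ==> pos != -9)


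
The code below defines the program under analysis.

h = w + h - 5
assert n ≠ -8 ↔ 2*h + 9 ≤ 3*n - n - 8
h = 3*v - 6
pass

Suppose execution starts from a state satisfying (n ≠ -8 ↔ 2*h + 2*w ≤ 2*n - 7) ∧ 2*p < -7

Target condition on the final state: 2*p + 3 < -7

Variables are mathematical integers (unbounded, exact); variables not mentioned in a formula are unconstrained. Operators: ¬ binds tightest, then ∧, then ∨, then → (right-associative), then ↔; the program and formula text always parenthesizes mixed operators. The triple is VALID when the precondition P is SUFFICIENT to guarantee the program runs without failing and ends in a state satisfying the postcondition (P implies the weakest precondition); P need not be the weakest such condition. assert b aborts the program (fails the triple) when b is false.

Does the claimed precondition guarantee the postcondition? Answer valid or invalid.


Working backward. After the program, the postcondition 2*p + 3 < -7 must hold; in canonical form it is 2*p < -10.
Before skip: 2*p < -10
Before h := 3*v - 6: 2*p < -10
Before assert n ≠ -8 ↔ 2*h + 9 ≤ 3*n - n - 8: (n ≠ -8 ↔ 2*h ≤ 2*n - 17) ∧ 2*p < -10
Before h := w + h - 5: (n ≠ -8 ↔ 2*h + 2*w ≤ 2*n - 7) ∧ 2*p < -10
The weakest precondition is (n ≠ -8 ↔ 2*h + 2*w ≤ 2*n - 7) ∧ 2*p < -10.
Check whether (n ≠ -8 ↔ 2*h + 2*w ≤ 2*n - 7) ∧ 2*p < -7 implies it.
Countermodel: at the initial state h = 0, n = -8, p = -4, w = 0, the precondition holds but the weakest precondition fails.
Answer: invalid


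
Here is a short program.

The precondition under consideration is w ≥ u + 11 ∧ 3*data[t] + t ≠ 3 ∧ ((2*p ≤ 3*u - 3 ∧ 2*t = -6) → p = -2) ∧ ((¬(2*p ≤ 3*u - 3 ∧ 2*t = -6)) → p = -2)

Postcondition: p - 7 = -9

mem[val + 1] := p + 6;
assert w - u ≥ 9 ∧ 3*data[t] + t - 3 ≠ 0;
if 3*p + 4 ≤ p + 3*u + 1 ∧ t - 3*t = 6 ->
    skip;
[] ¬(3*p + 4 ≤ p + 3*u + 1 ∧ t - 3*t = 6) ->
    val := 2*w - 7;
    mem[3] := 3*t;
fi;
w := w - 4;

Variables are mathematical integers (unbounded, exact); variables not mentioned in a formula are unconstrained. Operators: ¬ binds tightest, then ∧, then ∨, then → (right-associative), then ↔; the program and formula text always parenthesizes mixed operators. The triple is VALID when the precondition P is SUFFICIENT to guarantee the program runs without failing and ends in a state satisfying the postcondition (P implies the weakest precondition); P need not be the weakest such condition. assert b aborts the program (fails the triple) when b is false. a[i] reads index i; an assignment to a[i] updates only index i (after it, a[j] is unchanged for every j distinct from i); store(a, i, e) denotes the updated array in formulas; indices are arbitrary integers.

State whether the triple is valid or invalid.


Working backward. After the program, the postcondition p - 7 = -9 must hold; in canonical form it is p = -2.
Before w := w - 4: p = -2
Then branch requires p = -2; else branch requires p = -2.
Before the if: ((2*p ≤ 3*u - 3 ∧ 2*t = -6) → p = -2) ∧ ((¬(2*p ≤ 3*u - 3 ∧ 2*t = -6)) → p = -2)
Before assert w - u ≥ 9 ∧ 3*data[t] + t - 3 ≠ 0: w ≥ u + 9 ∧ 3*data[t] + t ≠ 3 ∧ ((2*p ≤ 3*u - 3 ∧ 2*t = -6) → p = -2) ∧ ((¬(2*p ≤ 3*u - 3 ∧ 2*t = -6)) → p = -2)
Before mem[val + 1] := p + 6: w ≥ u + 9 ∧ 3*data[t] + t ≠ 3 ∧ ((2*p ≤ 3*u - 3 ∧ 2*t = -6) → p = -2) ∧ ((¬(2*p ≤ 3*u - 3 ∧ 2*t = -6)) → p = -2)
The weakest precondition is w ≥ u + 9 ∧ 3*data[t] + t ≠ 3 ∧ ((2*p ≤ 3*u - 3 ∧ 2*t = -6) → p = -2) ∧ ((¬(2*p ≤ 3*u - 3 ∧ 2*t = -6)) → p = -2).
Check whether w ≥ u + 11 ∧ 3*data[t] + t ≠ 3 ∧ ((2*p ≤ 3*u - 3 ∧ 2*t = -6) → p = -2) ∧ ((¬(2*p ≤ 3*u - 3 ∧ 2*t = -6)) → p = -2) implies it.
Every state satisfying the precondition satisfies the weakest precondition: the implication holds.
Answer: valid


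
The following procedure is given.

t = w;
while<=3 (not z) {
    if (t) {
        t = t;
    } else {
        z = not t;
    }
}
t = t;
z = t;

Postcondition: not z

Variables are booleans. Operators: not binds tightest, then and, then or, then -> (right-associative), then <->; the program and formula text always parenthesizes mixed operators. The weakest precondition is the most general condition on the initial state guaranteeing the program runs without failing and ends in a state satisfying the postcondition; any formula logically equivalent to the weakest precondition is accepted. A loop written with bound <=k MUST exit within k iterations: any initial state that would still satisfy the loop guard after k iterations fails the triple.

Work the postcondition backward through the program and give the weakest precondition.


Working backward. After the program, not z must hold.
Before z := t: not t
Before t := t: not t
Before the loop (bound <=3), unroll the exhaustion recursion (WP_0 = exit-now case; WP_j = one more guarded iteration, up to j = 3):
  WP_0: z and (not t)
  WP_1: ((not z) -> (t -> (z and (not t)))) and (z -> (not t))
  WP_2: ((not z) -> ((t -> (((not z) -> (t -> (z and (not t)))) and (z -> (not t)))) and ((not t) -> (t -> (t -> (not t)))))) and (z -> (not t))
  WP_3: ((not z) -> ((t -> (((not z) -> ((t -> (((not z) -> (t -> (z and (not t)))) and (z -> (not t)))) and ((not t) -> (t -> (t -> (not t)))))) and (z -> (not t)))) and ((not t) -> (t -> ((t -> (t -> (t -> (not t)))) and ((not t) -> (t -> (t -> (not t))))))))) and (z -> (not t))
So before the loop: ((not z) -> ((t -> (((not z) -> ((t -> (((not z) -> (t -> (z and (not t)))) and (z -> (not t)))) and ((not t) -> (t -> (t -> (not t)))))) and (z -> (not t)))) and ((not t) -> (t -> ((t -> (t -> (t -> (not t)))) and ((not t) -> (t -> (t -> (not t))))))))) and (z -> (not t))
Before t := w: ((not z) -> ((w -> (((not z) -> ((w -> (((not z) -> (w -> (z and (not w)))) and (z -> (not w)))) and ((not w) -> (w -> (w -> (not w)))))) and (z -> (not w)))) and ((not w) -> (w -> ((w -> (w -> (w -> (not w)))) and ((not w) -> (w -> (w -> (not w))))))))) and (z -> (not w))
Answer: WP = ((not z) -> ((w -> (((not z) -> ((w -> (((not z) -> (w -> (z and (not w)))) and (z -> (not w)))) and ((not w) -> (w -> (w -> (not w)))))) and (z -> (not w)))) and ((not w) -> (w -> ((w -> (w -> (w -> (not w)))) and ((not w) -> (w -> (w -> (not w))))))))) and (z -> (not w))


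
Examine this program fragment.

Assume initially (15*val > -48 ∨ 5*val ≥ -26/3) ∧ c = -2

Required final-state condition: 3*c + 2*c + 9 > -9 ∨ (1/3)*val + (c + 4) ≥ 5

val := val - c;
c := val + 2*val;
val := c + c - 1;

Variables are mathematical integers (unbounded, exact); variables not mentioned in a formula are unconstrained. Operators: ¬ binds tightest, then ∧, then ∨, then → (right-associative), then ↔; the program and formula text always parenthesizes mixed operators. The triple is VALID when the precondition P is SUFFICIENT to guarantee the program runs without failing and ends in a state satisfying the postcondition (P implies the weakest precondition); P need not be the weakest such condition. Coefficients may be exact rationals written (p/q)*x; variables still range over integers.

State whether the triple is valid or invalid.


Working backward. After the program, the postcondition 3*c + 2*c + 9 > -9 ∨ (1/3)*val + (c + 4) ≥ 5 must hold; in canonical form it is 5*c > -18 ∨ c + (1/3)*val ≥ 1.
Before val := c + c - 1: 5*c > -18 ∨ (5/3)*c ≥ 4/3
Before c := val + 2*val: 15*val > -18 ∨ 5*val ≥ 4/3
Before val := val - c: 15*val > 15*c - 18 ∨ 5*val ≥ 5*c + 4/3
The weakest precondition is 15*val > 15*c - 18 ∨ 5*val ≥ 5*c + 4/3.
Check whether (15*val > -48 ∨ 5*val ≥ -26/3) ∧ c = -2 implies it.
Every state satisfying the precondition satisfies the weakest precondition: the implication holds.
Answer: valid


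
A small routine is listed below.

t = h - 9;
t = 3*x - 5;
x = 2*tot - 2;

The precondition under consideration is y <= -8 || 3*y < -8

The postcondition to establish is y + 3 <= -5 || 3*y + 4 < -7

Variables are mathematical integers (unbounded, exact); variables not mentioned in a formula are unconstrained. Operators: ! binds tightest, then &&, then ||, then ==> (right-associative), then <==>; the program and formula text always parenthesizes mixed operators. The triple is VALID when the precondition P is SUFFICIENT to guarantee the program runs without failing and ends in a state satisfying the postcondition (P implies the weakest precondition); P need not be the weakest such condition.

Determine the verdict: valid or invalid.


Working backward. After the program, the postcondition y + 3 <= -5 || 3*y + 4 < -7 must hold; in canonical form it is y <= -8 || 3*y < -11.
Before x := 2*tot - 2: y <= -8 || 3*y < -11
Before t := 3*x - 5: y <= -8 || 3*y < -11
Before t := h - 9: y <= -8 || 3*y < -11
The weakest precondition is y <= -8 || 3*y < -11.
Check whether y <= -8 || 3*y < -8 implies it.
Countermodel: at the initial state y = -3, the precondition holds but the weakest precondition fails.
Answer: invalid


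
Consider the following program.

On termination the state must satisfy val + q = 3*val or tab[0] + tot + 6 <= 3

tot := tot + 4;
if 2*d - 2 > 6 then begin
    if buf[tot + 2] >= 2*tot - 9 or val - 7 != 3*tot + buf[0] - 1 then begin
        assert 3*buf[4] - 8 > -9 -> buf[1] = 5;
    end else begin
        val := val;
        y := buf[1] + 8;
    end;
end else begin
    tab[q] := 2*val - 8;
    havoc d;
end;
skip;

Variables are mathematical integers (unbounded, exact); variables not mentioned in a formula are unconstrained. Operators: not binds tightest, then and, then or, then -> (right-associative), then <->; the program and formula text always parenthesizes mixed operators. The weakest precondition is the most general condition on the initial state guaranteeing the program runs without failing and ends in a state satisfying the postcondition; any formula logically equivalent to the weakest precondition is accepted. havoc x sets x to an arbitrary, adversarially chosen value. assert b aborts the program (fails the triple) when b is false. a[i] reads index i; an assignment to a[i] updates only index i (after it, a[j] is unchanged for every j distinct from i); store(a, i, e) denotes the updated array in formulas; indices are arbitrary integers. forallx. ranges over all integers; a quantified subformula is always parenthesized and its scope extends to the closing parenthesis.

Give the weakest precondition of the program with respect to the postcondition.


Working backward. After the program, the postcondition val + q = 3*val or tab[0] + tot + 6 <= 3 must hold; in canonical form it is q = 2*val or tab[0] + tot <= -3.
Before skip: q = 2*val or tab[0] + tot <= -3
Then branch requires ((buf[tot + 2] >= 2*tot - 9 or val != buf[0] + 3*tot + 6) -> ((3*buf[4] > -1 -> buf[1] = 5) and (q = 2*val or tab[0] + tot <= -3))) and ((not (buf[tot + 2] >= 2*tot - 9 or val != buf[0] + 3*tot + 6)) -> (q = 2*val or tab[0] + tot <= -3)); else branch requires q = 2*val or store(tab, q, 2*val - 8)[0] + tot <= -3.
Before the if: (2*d > 8 -> (((buf[tot + 2] >= 2*tot - 9 or val != buf[0] + 3*tot + 6) -> ((3*buf[4] > -1 -> buf[1] = 5) and (q = 2*val or tab[0] + tot <= -3))) and ((not (buf[tot + 2] >= 2*tot - 9 or val != buf[0] + 3*tot + 6)) -> (q = 2*val or tab[0] + tot <= -3)))) and ((not (2*d > 8)) -> (q = 2*val or store(tab, q, 2*val - 8)[0] + tot <= -3))
Before tot := tot + 4: (2*d > 8 -> (((buf[tot + 6] >= 2*tot - 1 or val != buf[0] + 3*tot + 18) -> ((3*buf[4] > -1 -> buf[1] = 5) and (q = 2*val or tab[0] + tot <= -7))) and ((not (buf[tot + 6] >= 2*tot - 1 or val != buf[0] + 3*tot + 18)) -> (q = 2*val or tab[0] + tot <= -7)))) and ((not (2*d > 8)) -> (q = 2*val or store(tab, q, 2*val - 8)[0] + tot <= -7))
Answer: WP = (2*d > 8 -> (((buf[tot + 6] >= 2*tot - 1 or val != buf[0] + 3*tot + 18) -> ((3*buf[4] > -1 -> buf[1] = 5) and (q = 2*val or tab[0] + tot <= -7))) and ((not (buf[tot + 6] >= 2*tot - 1 or val != buf[0] + 3*tot + 18)) -> (q = 2*val or tab[0] + tot <= -7)))) and ((not (2*d > 8)) -> (q = 2*val or store(tab, q, 2*val - 8)[0] + tot <= -7))


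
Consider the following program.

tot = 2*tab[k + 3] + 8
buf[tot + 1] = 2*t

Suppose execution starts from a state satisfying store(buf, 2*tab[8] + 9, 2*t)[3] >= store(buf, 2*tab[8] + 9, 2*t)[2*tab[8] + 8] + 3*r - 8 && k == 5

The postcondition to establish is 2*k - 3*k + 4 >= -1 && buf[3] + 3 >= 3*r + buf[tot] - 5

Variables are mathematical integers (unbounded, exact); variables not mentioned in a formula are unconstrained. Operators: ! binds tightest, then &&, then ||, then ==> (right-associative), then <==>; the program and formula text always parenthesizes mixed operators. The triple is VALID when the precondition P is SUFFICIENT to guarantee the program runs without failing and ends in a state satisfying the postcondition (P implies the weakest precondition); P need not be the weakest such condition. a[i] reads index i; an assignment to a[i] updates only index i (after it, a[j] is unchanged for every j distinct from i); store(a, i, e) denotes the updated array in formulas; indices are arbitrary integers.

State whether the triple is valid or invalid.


Working backward. After the program, the postcondition 2*k - 3*k + 4 >= -1 && buf[3] + 3 >= 3*r + buf[tot] - 5 must hold; in canonical form it is k <= 5 && buf[3] >= buf[tot] + 3*r - 8.
Before buf[tot + 1] := 2*t: k <= 5 && store(buf, tot + 1, 2*t)[3] >= store(buf, tot + 1, 2*t)[tot] + 3*r - 8
Before tot := 2*tab[k + 3] + 8: k <= 5 && store(buf, 2*tab[k + 3] + 9, 2*t)[3] >= store(buf, 2*tab[k + 3] + 9, 2*t)[2*tab[k + 3] + 8] + 3*r - 8
The weakest precondition is k <= 5 && store(buf, 2*tab[k + 3] + 9, 2*t)[3] >= store(buf, 2*tab[k + 3] + 9, 2*t)[2*tab[k + 3] + 8] + 3*r - 8.
Check whether store(buf, 2*tab[8] + 9, 2*t)[3] >= store(buf, 2*tab[8] + 9, 2*t)[2*tab[8] + 8] + 3*r - 8 && k == 5 implies it.
Every state satisfying the precondition satisfies the weakest precondition: the implication holds.
Answer: valid
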